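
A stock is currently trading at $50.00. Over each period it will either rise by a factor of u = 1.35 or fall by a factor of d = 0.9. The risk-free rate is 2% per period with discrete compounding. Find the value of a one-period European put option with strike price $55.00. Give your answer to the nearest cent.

Risk-neutral probability p = (1 + 0.02 − 0.9)/(1.35 − 0.9) = 0.1200/0.4500 = 0.2667
Terminal stock prices: S_u = 67.5, S_d = 45
Terminal payoffs (K − S): max(-12.5, 0) = 0, max(10, 0) = 10
Node 0 (S = 50): V_0 = 1/1.02·[0.2667·0.0000 + 0.7333·10.0000] = 7.1895

$7.19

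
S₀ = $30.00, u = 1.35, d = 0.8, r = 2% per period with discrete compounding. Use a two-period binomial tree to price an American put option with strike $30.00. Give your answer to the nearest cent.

Risk-neutral probability p = (1 + 0.02 − 0.8)/(1.35 − 0.8) = 0.2200/0.5500 = 0.4000
Terminal stock prices: S_uu = 54.68, S_ud = 32.4, S_dd = 19.2
Terminal payoffs (K − S): max(-24.68, 0) = 0, max(-2.4, 0) = 0, max(10.8, 0) = 10.8
Node u (S = 40.5): continuation = 1/1.02·[0.4000·0.0000 + 0.6000·0.0000] = 0.0000; exercise value = 0.0000 ≤ continuation, so V_u = 0.0000
Node d (S = 24): continuation = 1/1.02·[0.4000·0.0000 + 0.6000·10.8000] = 6.3529; exercise value = 6.0000 ≤ continuation, so V_d = 6.3529
Node 0 (S = 30): continuation = 1/1.02·[0.4000·0.0000 + 0.6000·6.3529] = 3.7370; exercise value = 0.0000 ≤ continuation, so V_0 = 3.7370

$3.74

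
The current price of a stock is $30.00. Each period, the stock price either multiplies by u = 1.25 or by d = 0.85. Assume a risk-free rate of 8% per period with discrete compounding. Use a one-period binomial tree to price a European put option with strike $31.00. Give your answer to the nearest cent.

Risk-neutral probability p = (1 + 0.08 − 0.85)/(1.25 − 0.85) = 0.2300/0.4000 = 0.5750
Terminal stock prices: S_u = 37.5, S_d = 25.5
Terminal payoffs (K − S): max(-6.5, 0) = 0, max(5.5, 0) = 5.5
Node 0 (S = 30): V_0 = 1/1.08·[0.5750·0.0000 + 0.4250·5.5000] = 2.1644

$2.16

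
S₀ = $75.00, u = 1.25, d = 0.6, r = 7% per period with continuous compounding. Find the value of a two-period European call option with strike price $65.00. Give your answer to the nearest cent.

Risk-neutral probability p = (e^0.07 − 0.6)/(1.25 − 0.6) = 0.4725/0.6500 = 0.7269
Terminal stock prices: S_uu = 117.2, S_ud = 56.25, S_dd = 27
Terminal payoffs (S − K): max(52.19, 0) = 52.19, max(-8.75, 0) = 0, max(-38, 0) = 0
Node u (S = 93.75): V_u = e^(−0.07)·[0.7269·52.1875 + 0.2731·0.0000] = 35.3722
Node d (S = 45): V_d = e^(−0.07)·[0.7269·0.0000 + 0.2731·0.0000] = 0.0000
Node 0 (S = 75): V_0 = e^(−0.07)·[0.7269·35.3722 + 0.2731·0.0000] = 23.9749

$23.97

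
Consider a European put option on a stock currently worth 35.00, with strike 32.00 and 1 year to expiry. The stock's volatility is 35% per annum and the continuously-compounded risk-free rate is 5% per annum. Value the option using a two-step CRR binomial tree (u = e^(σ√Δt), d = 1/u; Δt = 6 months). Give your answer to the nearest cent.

2.65

CRR parameters: u = e^(σ√Δt) = e^(0.35·√0.5) = 1.2808, d = 1/u = 0.7808
Per-period rate: rΔt = 0.05·0.5 = 0.025, so R = e^0.025 = 1.0253
Risk-neutral probability p = (e^0.025 − 0.7808)/(1.2808 − 0.7808) = 0.2446/0.5000 = 0.4891
Terminal stock prices: S_uu = 57.42, S_ud = 35, S_dd = 21.34
Terminal payoffs (K − S): max(-25.42, 0) = 0, max(-3, 0) = 0, max(10.66, 0) = 10.66
Node u (S = 44.83): V_u = e^(−0.025)·[0.4891·0.0000 + 0.5109·0.0000] = 0.0000
Node d (S = 27.33): V_d = e^(−0.025)·[0.4891·0.0000 + 0.5109·10.6645] = 5.3143
Node 0 (S = 35): V_0 = e^(−0.025)·[0.4891·0.0000 + 0.5109·5.3143] = 2.6482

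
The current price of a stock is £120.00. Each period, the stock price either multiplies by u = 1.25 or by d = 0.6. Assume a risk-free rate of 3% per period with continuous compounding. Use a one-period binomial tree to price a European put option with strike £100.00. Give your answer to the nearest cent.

£9.18

Risk-neutral probability p = (e^0.03 − 0.6)/(1.25 − 0.6) = 0.4305/0.6500 = 0.6622
Terminal stock prices: S_u = 150, S_d = 72
Terminal payoffs (K − S): max(-50, 0) = 0, max(28, 0) = 28
Node 0 (S = 120): V_0 = e^(−0.03)·[0.6622·0.0000 + 0.3378·28.0000] = 9.1778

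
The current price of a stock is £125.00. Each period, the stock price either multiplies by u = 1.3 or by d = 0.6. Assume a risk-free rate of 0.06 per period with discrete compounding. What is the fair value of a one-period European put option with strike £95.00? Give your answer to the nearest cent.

£6.47

Risk-neutral probability p = (1 + 0.06 − 0.6)/(1.3 − 0.6) = 0.4600/0.7000 = 0.6571
Terminal stock prices: S_u = 162.5, S_d = 75
Terminal payoffs (K − S): max(-67.5, 0) = 0, max(20, 0) = 20
Node 0 (S = 125): V_0 = 1/1.06·[0.6571·0.0000 + 0.3429·20.0000] = 6.4690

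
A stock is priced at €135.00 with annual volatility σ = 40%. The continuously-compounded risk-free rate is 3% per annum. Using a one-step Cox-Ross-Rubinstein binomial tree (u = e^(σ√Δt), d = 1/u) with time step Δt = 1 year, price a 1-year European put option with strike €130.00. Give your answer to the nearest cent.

€21.53

CRR parameters: u = e^(σ√Δt) = e^(0.4·√1) = 1.4918, d = 1/u = 0.6703
Per-period rate: rΔt = 0.03·1 = 0.03, so R = e^0.03 = 1.0305
Risk-neutral probability p = (e^0.03 − 0.6703)/(1.4918 − 0.6703) = 0.3601/0.8215 = 0.4384
Terminal stock prices: S_u = 201.4, S_d = 90.49
Terminal payoffs (K − S): max(-71.4, 0) = 0, max(39.51, 0) = 39.51
Node 0 (S = 135): V_0 = e^(−0.03)·[0.4384·0.0000 + 0.5616·39.5068] = 21.5319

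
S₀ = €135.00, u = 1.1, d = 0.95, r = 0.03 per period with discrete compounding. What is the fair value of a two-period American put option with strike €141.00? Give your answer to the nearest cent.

€6.00

Risk-neutral probability p = (1 + 0.03 − 0.95)/(1.1 − 0.95) = 0.0800/0.1500 = 0.5333
Terminal stock prices: S_uu = 163.4, S_ud = 141.1, S_dd = 121.8
Terminal payoffs (K − S): max(-22.35, 0) = 0, max(-0.075, 0) = 0, max(19.16, 0) = 19.16
Node u (S = 148.5): continuation = 1/1.03·[0.5333·0.0000 + 0.4667·0.0000] = 0.0000; exercise value = 0.0000 ≤ continuation, so V_u = 0.0000
Node d (S = 128.2): continuation = 1/1.03·[0.5333·0.0000 + 0.4667·19.1625] = 8.6820; exercise value = 12.7500 > continuation, so V_d = 12.7500 (exercise)
Node 0 (S = 135): continuation = 1/1.03·[0.5333·0.0000 + 0.4667·12.7500] = 5.7767; exercise value = 6.0000 > continuation, so V_0 = 6.0000 (exercise)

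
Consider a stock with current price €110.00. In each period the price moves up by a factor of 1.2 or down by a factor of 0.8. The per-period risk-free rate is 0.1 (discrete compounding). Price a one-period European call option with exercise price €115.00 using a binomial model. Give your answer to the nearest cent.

Risk-neutral probability p = (1 + 0.1 − 0.8)/(1.2 − 0.8) = 0.3000/0.4000 = 0.7500
Terminal stock prices: S_u = 132, S_d = 88
Terminal payoffs (S − K): max(17, 0) = 17, max(-27, 0) = 0
Node 0 (S = 110): V_0 = 1/1.1·[0.7500·17.0000 + 0.2500·0.0000] = 11.5909

€11.59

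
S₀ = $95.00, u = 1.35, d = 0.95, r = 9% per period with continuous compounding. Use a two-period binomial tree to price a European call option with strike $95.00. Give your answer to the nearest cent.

Risk-neutral probability p = (e^0.09 − 0.95)/(1.35 − 0.95) = 0.1442/0.4000 = 0.3604
Terminal stock prices: S_uu = 173.1, S_ud = 121.8, S_dd = 85.74
Terminal payoffs (S − K): max(78.14, 0) = 78.14, max(26.84, 0) = 26.84, max(-9.263, 0) = 0
Node u (S = 128.2): V_u = e^(−0.09)·[0.3604·78.1375 + 0.6396·26.8375] = 41.4265
Node d (S = 90.25): V_d = e^(−0.09)·[0.3604·26.8375 + 0.6396·0.0000] = 8.8406
Node 0 (S = 95): V_0 = e^(−0.09)·[0.3604·41.4265 + 0.6396·8.8406] = 18.8140

$18.81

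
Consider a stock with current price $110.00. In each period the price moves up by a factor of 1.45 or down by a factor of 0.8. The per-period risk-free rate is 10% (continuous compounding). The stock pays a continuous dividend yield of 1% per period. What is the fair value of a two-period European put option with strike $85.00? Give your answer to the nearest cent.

$3.58

Per-period risk-free factor R = e^0.1 = 1.1052; dividend-adjusted growth = e^(0.1−0.01) = 1.0942.
Risk-neutral probability p = (1.0942 − 0.8)/(1.45 − 0.8) = 0.2942/0.6500 = 0.4526
Terminal stock prices: S_uu = 231.3, S_ud = 127.6, S_dd = 70.4
Terminal payoffs (K − S): max(-146.3, 0) = 0, max(-42.6, 0) = 0, max(14.6, 0) = 14.6
Node u (S = 159.5): V_u = e^(−0.1)·[0.4526·0.0000 + 0.5474·0.0000] = 0.0000
Node d (S = 88): V_d = e^(−0.1)·[0.4526·0.0000 + 0.5474·14.6000] = 7.2318
Node 0 (S = 110): V_0 = e^(−0.1)·[0.4526·0.0000 + 0.5474·7.2318] = 3.5821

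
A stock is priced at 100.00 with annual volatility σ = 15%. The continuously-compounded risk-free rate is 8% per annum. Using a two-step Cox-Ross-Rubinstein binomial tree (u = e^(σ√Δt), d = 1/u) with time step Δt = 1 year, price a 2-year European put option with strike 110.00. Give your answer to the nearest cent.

5.37

CRR parameters: u = e^(σ√Δt) = e^(0.15·√1) = 1.1618, d = 1/u = 0.8607
Per-period rate: rΔt = 0.08·1 = 0.08, so R = e^0.08 = 1.0833
Risk-neutral probability p = (e^0.08 − 0.8607)/(1.1618 − 0.8607) = 0.2226/0.3011 = 0.7392
Terminal stock prices: S_uu = 135, S_ud = 100, S_dd = 74.08
Terminal payoffs (K − S): max(-24.99, 0) = 0, max(10, 0) = 10, max(35.92, 0) = 35.92
Node u (S = 116.2): V_u = e^(−0.08)·[0.7392·0.0000 + 0.2608·10.0000] = 2.4079
Node d (S = 86.07): V_d = e^(−0.08)·[0.7392·10.0000 + 0.2608·35.9182] = 15.4720
Node 0 (S = 100): V_0 = e^(−0.08)·[0.7392·2.4079 + 0.2608·15.4720] = 5.3685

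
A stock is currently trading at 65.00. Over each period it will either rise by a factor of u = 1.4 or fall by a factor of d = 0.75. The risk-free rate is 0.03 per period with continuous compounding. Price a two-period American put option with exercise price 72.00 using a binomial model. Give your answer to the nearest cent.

13.69

Risk-neutral probability p = (e^0.03 − 0.75)/(1.4 − 0.75) = 0.2805/0.6500 = 0.4315
Terminal stock prices: S_uu = 127.4, S_ud = 68.25, S_dd = 36.56
Terminal payoffs (K − S): max(-55.4, 0) = 0, max(3.75, 0) = 3.75, max(35.44, 0) = 35.44
Node u (S = 91): continuation = e^(−0.03)·[0.4315·0.0000 + 0.5685·3.7500] = 2.0690; exercise value = 0.0000 ≤ continuation, so V_u = 2.0690
Node d (S = 48.75): continuation = e^(−0.03)·[0.4315·3.7500 + 0.5685·35.4375] = 21.1221; exercise value = 23.2500 > continuation, so V_d = 23.2500 (exercise)
Node 0 (S = 65): continuation = e^(−0.03)·[0.4315·2.0690 + 0.5685·23.2500] = 13.6940; exercise value = 7.0000 ≤ continuation, so V_0 = 13.6940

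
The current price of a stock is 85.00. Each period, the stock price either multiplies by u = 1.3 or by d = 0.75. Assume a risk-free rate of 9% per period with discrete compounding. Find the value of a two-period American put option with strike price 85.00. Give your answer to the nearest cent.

7.87

Risk-neutral probability p = (1 + 0.09 − 0.75)/(1.3 − 0.75) = 0.3400/0.5500 = 0.6182
Terminal stock prices: S_uu = 143.7, S_ud = 82.88, S_dd = 47.81
Terminal payoffs (K − S): max(-58.65, 0) = 0, max(2.125, 0) = 2.125, max(37.19, 0) = 37.19
Node u (S = 110.5): continuation = 1/1.09·[0.6182·0.0000 + 0.3818·2.1250] = 0.7444; exercise value = 0.0000 ≤ continuation, so V_u = 0.7444
Node d (S = 63.75): continuation = 1/1.09·[0.6182·2.1250 + 0.3818·37.1875] = 14.2317; exercise value = 21.2500 > continuation, so V_d = 21.2500 (exercise)
Node 0 (S = 85): continuation = 1/1.09·[0.6182·0.7444 + 0.3818·21.2500] = 7.8659; exercise value = 0.0000 ≤ continuation, so V_0 = 7.8659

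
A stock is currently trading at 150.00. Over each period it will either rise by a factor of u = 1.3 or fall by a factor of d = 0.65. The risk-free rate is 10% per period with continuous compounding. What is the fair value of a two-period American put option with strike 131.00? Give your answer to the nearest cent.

9.82

Risk-neutral probability p = (e^0.1 − 0.65)/(1.3 − 0.65) = 0.4552/0.6500 = 0.7003
Terminal stock prices: S_uu = 253.5, S_ud = 126.8, S_dd = 63.38
Terminal payoffs (K − S): max(-122.5, 0) = 0, max(4.25, 0) = 4.25, max(67.62, 0) = 67.62
Node u (S = 195): continuation = e^(−0.1)·[0.7003·0.0000 + 0.2997·4.2500] = 1.1527; exercise value = 0.0000 ≤ continuation, so V_u = 1.1527
Node d (S = 97.5): continuation = e^(−0.1)·[0.7003·4.2500 + 0.2997·67.6250] = 21.0337; exercise value = 33.5000 > continuation, so V_d = 33.5000 (exercise)
Node 0 (S = 150): continuation = e^(−0.1)·[0.7003·1.1527 + 0.2997·33.5000] = 9.8160; exercise value = 0.0000 ≤ continuation, so V_0 = 9.8160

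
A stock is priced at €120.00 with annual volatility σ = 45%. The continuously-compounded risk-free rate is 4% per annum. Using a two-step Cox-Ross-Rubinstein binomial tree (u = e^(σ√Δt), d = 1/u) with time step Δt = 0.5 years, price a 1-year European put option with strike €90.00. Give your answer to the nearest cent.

€7.64

CRR parameters: u = e^(σ√Δt) = e^(0.45·√0.5) = 1.3746, d = 1/u = 0.7275
Per-period rate: rΔt = 0.04·0.5 = 0.02, so R = e^0.02 = 1.0202
Risk-neutral probability p = (e^0.02 − 0.7275)/(1.3746 − 0.7275) = 0.2927/0.6472 = 0.4523
Terminal stock prices: S_uu = 226.8, S_ud = 120, S_dd = 63.5
Terminal payoffs (K − S): max(-136.8, 0) = 0, max(-30, 0) = 0, max(26.5, 0) = 26.5
Node u (S = 165): V_u = e^(−0.02)·[0.4523·0.0000 + 0.5477·0.0000] = 0.0000
Node d (S = 87.3): V_d = e^(−0.02)·[0.4523·0.0000 + 0.5477·26.4965] = 14.2240
Node 0 (S = 120): V_0 = e^(−0.02)·[0.4523·0.0000 + 0.5477·14.2240] = 7.6358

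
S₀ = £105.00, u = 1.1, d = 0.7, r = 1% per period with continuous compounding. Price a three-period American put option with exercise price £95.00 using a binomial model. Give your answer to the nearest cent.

£8.00

Risk-neutral probability p = (e^0.01 − 0.7)/(1.1 − 0.7) = 0.3101/0.4000 = 0.7751
Terminal stock prices: S_uuu = 139.8, S_uud = 88.94, S_udd = 56.59, S_ddd = 36.01
Terminal payoffs (K − S): max(-44.76, 0) = 0, max(6.065, 0) = 6.065, max(38.41, 0) = 38.41, max(58.99, 0) = 58.99
Node uu (S = 127.1): continuation = e^(−0.01)·[0.7751·0.0000 + 0.2249·6.0650] = 1.3503; exercise value = 0.0000 ≤ continuation, so V_uu = 1.3503
Node ud (S = 80.85): continuation = e^(−0.01)·[0.7751·6.0650 + 0.2249·38.4050] = 13.2047; exercise value = 14.1500 > continuation, so V_ud = 14.1500 (exercise)
Node dd (S = 51.45): continuation = e^(−0.01)·[0.7751·38.4050 + 0.2249·58.9850] = 42.6047; exercise value = 43.5500 > continuation, so V_dd = 43.5500 (exercise)
Node u (S = 115.5): continuation = e^(−0.01)·[0.7751·1.3503 + 0.2249·14.1500] = 4.1865; exercise value = 0.0000 ≤ continuation, so V_u = 4.1865
Node d (S = 73.5): continuation = e^(−0.01)·[0.7751·14.1500 + 0.2249·43.5500] = 20.5547; exercise value = 21.5000 > continuation, so V_d = 21.5000 (exercise)
Node 0 (S = 105): continuation = e^(−0.01)·[0.7751·4.1865 + 0.2249·21.5000] = 7.9995; exercise value = 0.0000 ≤ continuation, so V_0 = 7.9995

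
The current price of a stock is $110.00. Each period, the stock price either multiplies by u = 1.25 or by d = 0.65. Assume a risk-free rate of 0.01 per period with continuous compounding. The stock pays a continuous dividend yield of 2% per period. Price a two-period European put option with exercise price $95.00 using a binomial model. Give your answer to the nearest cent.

$11.64

Per-period risk-free factor R = e^0.01 = 1.0101; dividend-adjusted growth = e^(0.01−0.02) = 0.9900.
Risk-neutral probability p = (0.9900 − 0.65)/(1.25 − 0.65) = 0.3400/0.6000 = 0.5667
Terminal stock prices: S_uu = 171.9, S_ud = 89.38, S_dd = 46.48
Terminal payoffs (K − S): max(-76.88, 0) = 0, max(5.625, 0) = 5.625, max(48.52, 0) = 48.52
Node u (S = 137.5): V_u = e^(−0.01)·[0.5667·0.0000 + 0.4333·5.6250] = 2.4128
Node d (S = 71.5): V_d = e^(−0.01)·[0.5667·5.6250 + 0.4333·48.5250] = 23.9705
Node 0 (S = 110): V_0 = e^(−0.01)·[0.5667·2.4128 + 0.4333·23.9705] = 11.6357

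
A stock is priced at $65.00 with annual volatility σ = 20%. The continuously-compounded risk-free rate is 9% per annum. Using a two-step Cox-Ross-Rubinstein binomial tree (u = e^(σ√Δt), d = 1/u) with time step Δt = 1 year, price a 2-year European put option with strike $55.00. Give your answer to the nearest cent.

CRR parameters: u = e^(σ√Δt) = e^(0.2·√1) = 1.2214, d = 1/u = 0.8187
Per-period rate: rΔt = 0.09·1 = 0.09, so R = e^0.09 = 1.0942
Risk-neutral probability p = (e^0.09 − 0.8187)/(1.2214 − 0.8187) = 0.2754/0.4027 = 0.6840
Terminal stock prices: S_uu = 96.97, S_ud = 65, S_dd = 43.57
Terminal payoffs (K − S): max(-41.97, 0) = 0, max(-10, 0) = 0, max(11.43, 0) = 11.43
Node u (S = 79.39): V_u = e^(−0.09)·[0.6840·0.0000 + 0.3160·0.0000] = 0.0000
Node d (S = 53.22): V_d = e^(−0.09)·[0.6840·0.0000 + 0.3160·11.4292] = 3.3004
Node 0 (S = 65): V_0 = e^(−0.09)·[0.6840·0.0000 + 0.3160·3.3004] = 0.9530

$0.95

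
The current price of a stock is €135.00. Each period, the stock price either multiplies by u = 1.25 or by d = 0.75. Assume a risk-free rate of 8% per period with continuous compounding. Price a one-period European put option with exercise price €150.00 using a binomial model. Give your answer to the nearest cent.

€15.00

Risk-neutral probability p = (e^0.08 − 0.75)/(1.25 − 0.75) = 0.3333/0.5000 = 0.6666
Terminal stock prices: S_u = 168.8, S_d = 101.2
Terminal payoffs (K − S): max(-18.75, 0) = 0, max(48.75, 0) = 48.75
Node 0 (S = 135): V_0 = e^(−0.08)·[0.6666·0.0000 + 0.3334·48.7500] = 15.0048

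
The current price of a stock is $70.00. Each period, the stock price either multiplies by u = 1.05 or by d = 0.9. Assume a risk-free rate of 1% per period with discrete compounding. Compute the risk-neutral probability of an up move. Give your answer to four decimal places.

Risk-neutral probability p = (1 + 0.01 − 0.9)/(1.05 − 0.9) = 0.1100/0.1500 = 0.7333

p = 0.7333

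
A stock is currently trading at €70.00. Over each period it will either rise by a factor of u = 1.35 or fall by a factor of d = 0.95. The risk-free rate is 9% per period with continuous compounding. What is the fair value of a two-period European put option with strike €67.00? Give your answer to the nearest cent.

Risk-neutral probability p = (e^0.09 − 0.95)/(1.35 − 0.95) = 0.1442/0.4000 = 0.3604
Terminal stock prices: S_uu = 127.6, S_ud = 89.77, S_dd = 63.17
Terminal payoffs (K − S): max(-60.58, 0) = 0, max(-22.77, 0) = 0, max(3.825, 0) = 3.825
Node u (S = 94.5): V_u = e^(−0.09)·[0.3604·0.0000 + 0.6396·0.0000] = 0.0000
Node d (S = 66.5): V_d = e^(−0.09)·[0.3604·0.0000 + 0.6396·3.8250] = 2.2358
Node 0 (S = 70): V_0 = e^(−0.09)·[0.3604·0.0000 + 0.6396·2.2358] = 1.3069

€1.31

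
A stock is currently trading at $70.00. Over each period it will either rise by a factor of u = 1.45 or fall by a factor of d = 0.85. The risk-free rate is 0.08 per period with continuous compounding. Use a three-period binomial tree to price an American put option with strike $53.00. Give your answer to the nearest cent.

$1.80

Risk-neutral probability p = (e^0.08 − 0.85)/(1.45 − 0.85) = 0.2333/0.6000 = 0.3888
Terminal stock prices: S_uuu = 213.4, S_uud = 125.1, S_udd = 73.33, S_ddd = 42.99
Terminal payoffs (K − S): max(-160.4, 0) = 0, max(-72.1, 0) = 0, max(-20.33, 0) = 0, max(10.01, 0) = 10.01
Node uu (S = 147.2): continuation = e^(−0.08)·[0.3888·0.0000 + 0.6112·0.0000] = 0.0000; exercise value = 0.0000 ≤ continuation, so V_uu = 0.0000
Node ud (S = 86.27): continuation = e^(−0.08)·[0.3888·0.0000 + 0.6112·0.0000] = 0.0000; exercise value = 0.0000 ≤ continuation, so V_ud = 0.0000
Node dd (S = 50.57): continuation = e^(−0.08)·[0.3888·0.0000 + 0.6112·10.0113] = 5.6483; exercise value = 2.4250 ≤ continuation, so V_dd = 5.6483
Node u (S = 101.5): continuation = e^(−0.08)·[0.3888·0.0000 + 0.6112·0.0000] = 0.0000; exercise value = 0.0000 ≤ continuation, so V_u = 0.0000
Node d (S = 59.5): continuation = e^(−0.08)·[0.3888·0.0000 + 0.6112·5.6483] = 3.1868; exercise value = 0.0000 ≤ continuation, so V_d = 3.1868
Node 0 (S = 70): continuation = e^(−0.08)·[0.3888·0.0000 + 0.6112·3.1868] = 1.7980; exercise value = 0.0000 ≤ continuation, so V_0 = 1.7980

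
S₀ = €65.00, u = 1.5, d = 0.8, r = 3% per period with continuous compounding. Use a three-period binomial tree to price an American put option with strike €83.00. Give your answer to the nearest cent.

Risk-neutral probability p = (e^0.03 − 0.8)/(1.5 − 0.8) = 0.2305/0.7000 = 0.3292
Terminal stock prices: S_uuu = 219.4, S_uud = 117, S_udd = 62.4, S_ddd = 33.28
Terminal payoffs (K − S): max(-136.4, 0) = 0, max(-34, 0) = 0, max(20.6, 0) = 20.6, max(49.72, 0) = 49.72
Node uu (S = 146.2): continuation = e^(−0.03)·[0.3292·0.0000 + 0.6708·0.0000] = 0.0000; exercise value = 0.0000 ≤ continuation, so V_uu = 0.0000
Node ud (S = 78): continuation = e^(−0.03)·[0.3292·0.0000 + 0.6708·20.6000] = 13.4097; exercise value = 5.0000 ≤ continuation, so V_ud = 13.4097
Node dd (S = 41.6): continuation = e^(−0.03)·[0.3292·20.6000 + 0.6708·49.7200] = 38.9470; exercise value = 41.4000 > continuation, so V_dd = 41.4000 (exercise)
Node u (S = 97.5): continuation = e^(−0.03)·[0.3292·0.0000 + 0.6708·13.4097] = 8.7291; exercise value = 0.0000 ≤ continuation, so V_u = 8.7291
Node d (S = 52): continuation = e^(−0.03)·[0.3292·13.4097 + 0.6708·41.4000] = 31.2338; exercise value = 31.0000 ≤ continuation, so V_d = 31.2338
Node 0 (S = 65): continuation = e^(−0.03)·[0.3292·8.7291 + 0.6708·31.2338] = 23.1206; exercise value = 18.0000 ≤ continuation, so V_0 = 23.1206

€23.12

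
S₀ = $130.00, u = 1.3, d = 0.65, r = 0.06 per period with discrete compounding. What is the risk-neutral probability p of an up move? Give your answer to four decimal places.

p = 0.6308

Risk-neutral probability p = (1 + 0.06 − 0.65)/(1.3 − 0.65) = 0.4100/0.6500 = 0.6308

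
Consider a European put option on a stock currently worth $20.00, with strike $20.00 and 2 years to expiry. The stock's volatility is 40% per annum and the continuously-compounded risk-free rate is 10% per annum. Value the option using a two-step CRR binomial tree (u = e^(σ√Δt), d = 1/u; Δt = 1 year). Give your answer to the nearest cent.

CRR parameters: u = e^(σ√Δt) = e^(0.4·√1) = 1.4918, d = 1/u = 0.6703
Per-period rate: rΔt = 0.1·1 = 0.1, so R = e^0.1 = 1.1052
Risk-neutral probability p = (e^0.1 − 0.6703)/(1.4918 − 0.6703) = 0.4349/0.8215 = 0.5293
Terminal stock prices: S_uu = 44.51, S_ud = 20, S_dd = 8.987
Terminal payoffs (K − S): max(-24.51, 0) = 0, max(0, 0) = 0, max(11.01, 0) = 11.01
Node u (S = 29.84): V_u = e^(−0.1)·[0.5293·0.0000 + 0.4707·0.0000] = 0.0000
Node d (S = 13.41): V_d = e^(−0.1)·[0.5293·0.0000 + 0.4707·11.0134] = 4.6903
Node 0 (S = 20): V_0 = e^(−0.1)·[0.5293·0.0000 + 0.4707·4.6903] = 1.9975

$2.00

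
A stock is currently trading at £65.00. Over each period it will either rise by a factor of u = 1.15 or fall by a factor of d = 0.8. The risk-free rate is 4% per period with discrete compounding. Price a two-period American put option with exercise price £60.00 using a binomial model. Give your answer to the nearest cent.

Risk-neutral probability p = (1 + 0.04 − 0.8)/(1.15 − 0.8) = 0.2400/0.3500 = 0.6857
Terminal stock prices: S_uu = 85.96, S_ud = 59.8, S_dd = 41.6
Terminal payoffs (K − S): max(-25.96, 0) = 0, max(0.2, 0) = 0.2, max(18.4, 0) = 18.4
Node u (S = 74.75): continuation = 1/1.04·[0.6857·0.0000 + 0.3143·0.2000] = 0.0604; exercise value = 0.0000 ≤ continuation, so V_u = 0.0604
Node d (S = 52): continuation = 1/1.04·[0.6857·0.2000 + 0.3143·18.4000] = 5.6923; exercise value = 8.0000 > continuation, so V_d = 8.0000 (exercise)
Node 0 (S = 65): continuation = 1/1.04·[0.6857·0.0604 + 0.3143·8.0000] = 2.4574; exercise value = 0.0000 ≤ continuation, so V_0 = 2.4574

£2.46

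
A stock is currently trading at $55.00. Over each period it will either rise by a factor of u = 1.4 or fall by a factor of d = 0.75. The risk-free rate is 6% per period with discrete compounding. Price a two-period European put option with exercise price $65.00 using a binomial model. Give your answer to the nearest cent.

$11.51

Risk-neutral probability p = (1 + 0.06 − 0.75)/(1.4 − 0.75) = 0.3100/0.6500 = 0.4769
Terminal stock prices: S_uu = 107.8, S_ud = 57.75, S_dd = 30.94
Terminal payoffs (K − S): max(-42.8, 0) = 0, max(7.25, 0) = 7.25, max(34.06, 0) = 34.06
Node u (S = 77): V_u = 1/1.06·[0.4769·0.0000 + 0.5231·7.2500] = 3.5776
Node d (S = 41.25): V_d = 1/1.06·[0.4769·7.2500 + 0.5231·34.0625] = 20.0708
Node 0 (S = 55): V_0 = 1/1.06·[0.4769·3.5776 + 0.5231·20.0708] = 11.5140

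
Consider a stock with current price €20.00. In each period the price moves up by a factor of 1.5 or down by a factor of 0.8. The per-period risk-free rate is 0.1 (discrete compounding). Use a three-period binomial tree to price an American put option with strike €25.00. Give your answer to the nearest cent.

Risk-neutral probability p = (1 + 0.1 − 0.8)/(1.5 − 0.8) = 0.3000/0.7000 = 0.4286
Terminal stock prices: S_uuu = 67.5, S_uud = 36, S_udd = 19.2, S_ddd = 10.24
Terminal payoffs (K − S): max(-42.5, 0) = 0, max(-11, 0) = 0, max(5.8, 0) = 5.8, max(14.76, 0) = 14.76
Node uu (S = 45): continuation = 1/1.1·[0.4286·0.0000 + 0.5714·0.0000] = 0.0000; exercise value = 0.0000 ≤ continuation, so V_uu = 0.0000
Node ud (S = 24): continuation = 1/1.1·[0.4286·0.0000 + 0.5714·5.8000] = 3.0130; exercise value = 1.0000 ≤ continuation, so V_ud = 3.0130
Node dd (S = 12.8): continuation = 1/1.1·[0.4286·5.8000 + 0.5714·14.7600] = 9.9273; exercise value = 12.2000 > continuation, so V_dd = 12.2000 (exercise)
Node u (S = 30): continuation = 1/1.1·[0.4286·0.0000 + 0.5714·3.0130] = 1.5652; exercise value = 0.0000 ≤ continuation, so V_u = 1.5652
Node d (S = 16): continuation = 1/1.1·[0.4286·3.0130 + 0.5714·12.2000] = 7.5116; exercise value = 9.0000 > continuation, so V_d = 9.0000 (exercise)
Node 0 (S = 20): continuation = 1/1.1·[0.4286·1.5652 + 0.5714·9.0000] = 5.2851; exercise value = 5.0000 ≤ continuation, so V_0 = 5.2851

€5.29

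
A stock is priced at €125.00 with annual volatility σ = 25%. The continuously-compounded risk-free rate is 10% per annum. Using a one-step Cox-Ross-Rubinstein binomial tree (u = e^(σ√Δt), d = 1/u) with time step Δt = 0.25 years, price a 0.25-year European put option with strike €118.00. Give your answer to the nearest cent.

€3.23

CRR parameters: u = e^(σ√Δt) = e^(0.25·√0.25) = 1.1331, d = 1/u = 0.8825
Per-period rate: rΔt = 0.1·0.25 = 0.025, so R = e^0.025 = 1.0253
Risk-neutral probability p = (e^0.025 − 0.8825)/(1.1331 − 0.8825) = 0.1428/0.2507 = 0.5698
Terminal stock prices: S_u = 141.6, S_d = 110.3
Terminal payoffs (K − S): max(-23.64, 0) = 0, max(7.688, 0) = 7.688
Node 0 (S = 125): V_0 = e^(−0.025)·[0.5698·0.0000 + 0.4302·7.6879] = 3.2258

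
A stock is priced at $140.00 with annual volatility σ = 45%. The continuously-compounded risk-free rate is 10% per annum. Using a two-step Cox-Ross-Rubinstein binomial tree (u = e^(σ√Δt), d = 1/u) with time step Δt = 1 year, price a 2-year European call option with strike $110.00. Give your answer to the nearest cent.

$60.70

CRR parameters: u = e^(σ√Δt) = e^(0.45·√1) = 1.5683, d = 1/u = 0.6376
Per-period rate: rΔt = 0.1·1 = 0.1, so R = e^0.1 = 1.1052
Risk-neutral probability p = (e^0.1 − 0.6376)/(1.5683 − 0.6376) = 0.4675/0.9307 = 0.5024
Terminal stock prices: S_uu = 344.3, S_ud = 140, S_dd = 56.92
Terminal payoffs (S − K): max(234.3, 0) = 234.3, max(30, 0) = 30, max(-53.08, 0) = 0
Node u (S = 219.6): V_u = e^(−0.1)·[0.5024·234.3444 + 0.4976·30.0000] = 120.0316
Node d (S = 89.27): V_d = e^(−0.1)·[0.5024·30.0000 + 0.4976·0.0000] = 13.6368
Node 0 (S = 140): V_0 = e^(−0.1)·[0.5024·120.0316 + 0.4976·13.6368] = 60.7017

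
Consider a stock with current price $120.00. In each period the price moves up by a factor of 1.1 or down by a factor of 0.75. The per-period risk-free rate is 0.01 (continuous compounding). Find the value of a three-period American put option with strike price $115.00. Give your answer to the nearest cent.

Risk-neutral probability p = (e^0.01 − 0.75)/(1.1 − 0.75) = 0.2601/0.3500 = 0.7430
Terminal stock prices: S_uuu = 159.7, S_uud = 108.9, S_udd = 74.25, S_ddd = 50.62
Terminal payoffs (K − S): max(-44.72, 0) = 0, max(6.1, 0) = 6.1, max(40.75, 0) = 40.75, max(64.38, 0) = 64.38
Node uu (S = 145.2): continuation = e^(−0.01)·[0.7430·0.0000 + 0.2570·6.1000] = 1.5521; exercise value = 0.0000 ≤ continuation, so V_uu = 1.5521
Node ud (S = 99): continuation = e^(−0.01)·[0.7430·6.1000 + 0.2570·40.7500] = 14.8557; exercise value = 16.0000 > continuation, so V_ud = 16.0000 (exercise)
Node dd (S = 67.5): continuation = e^(−0.01)·[0.7430·40.7500 + 0.2570·64.3750] = 46.3557; exercise value = 47.5000 > continuation, so V_dd = 47.5000 (exercise)
Node u (S = 132): continuation = e^(−0.01)·[0.7430·1.5521 + 0.2570·16.0000] = 5.2128; exercise value = 0.0000 ≤ continuation, so V_u = 5.2128
Node d (S = 90): continuation = e^(−0.01)·[0.7430·16.0000 + 0.2570·47.5000] = 23.8557; exercise value = 25.0000 > continuation, so V_d = 25.0000 (exercise)
Node 0 (S = 120): continuation = e^(−0.01)·[0.7430·5.2128 + 0.2570·25.0000] = 10.1956; exercise value = 0.0000 ≤ continuation, so V_0 = 10.1956

$10.20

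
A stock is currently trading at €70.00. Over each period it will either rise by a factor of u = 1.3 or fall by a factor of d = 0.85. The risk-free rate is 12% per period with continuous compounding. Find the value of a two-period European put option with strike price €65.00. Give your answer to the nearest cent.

Risk-neutral probability p = (e^0.12 − 0.85)/(1.3 − 0.85) = 0.2775/0.4500 = 0.6167
Terminal stock prices: S_uu = 118.3, S_ud = 77.35, S_dd = 50.57
Terminal payoffs (K − S): max(-53.3, 0) = 0, max(-12.35, 0) = 0, max(14.43, 0) = 14.43
Node u (S = 91): V_u = e^(−0.12)·[0.6167·0.0000 + 0.3833·0.0000] = 0.0000
Node d (S = 59.5): V_d = e^(−0.12)·[0.6167·0.0000 + 0.3833·14.4250] = 4.9044
Node 0 (S = 70): V_0 = e^(−0.12)·[0.6167·0.0000 + 0.3833·4.9044] = 1.6675

€1.67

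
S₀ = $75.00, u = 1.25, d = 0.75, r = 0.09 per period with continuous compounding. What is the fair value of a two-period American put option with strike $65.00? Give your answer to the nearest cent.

Risk-neutral probability p = (e^0.09 − 0.75)/(1.25 − 0.75) = 0.3442/0.5000 = 0.6883
Terminal stock prices: S_uu = 117.2, S_ud = 70.31, S_dd = 42.19
Terminal payoffs (K − S): max(-52.19, 0) = 0, max(-5.312, 0) = 0, max(22.81, 0) = 22.81
Node u (S = 93.75): continuation = e^(−0.09)·[0.6883·0.0000 + 0.3117·0.0000] = 0.0000; exercise value = 0.0000 ≤ continuation, so V_u = 0.0000
Node d (S = 56.25): continuation = e^(−0.09)·[0.6883·0.0000 + 0.3117·22.8125] = 6.4976; exercise value = 8.7500 > continuation, so V_d = 8.7500 (exercise)
Node 0 (S = 75): continuation = e^(−0.09)·[0.6883·0.0000 + 0.3117·8.7500] = 2.4922; exercise value = 0.0000 ≤ continuation, so V_0 = 2.4922

$2.49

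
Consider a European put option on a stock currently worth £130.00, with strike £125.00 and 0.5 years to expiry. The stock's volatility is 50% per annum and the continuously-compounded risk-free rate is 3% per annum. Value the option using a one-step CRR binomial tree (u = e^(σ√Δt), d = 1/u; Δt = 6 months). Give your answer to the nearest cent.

CRR parameters: u = e^(σ√Δt) = e^(0.5·√0.5) = 1.4241, d = 1/u = 0.7022
Per-period rate: rΔt = 0.03·0.5 = 0.015, so R = e^0.015 = 1.0151
Risk-neutral probability p = (e^0.015 − 0.7022)/(1.4241 − 0.7022) = 0.3129/0.7219 = 0.4335
Terminal stock prices: S_u = 185.1, S_d = 91.28
Terminal payoffs (K − S): max(-60.14, 0) = 0, max(33.72, 0) = 33.72
Node 0 (S = 130): V_0 = e^(−0.015)·[0.4335·0.0000 + 0.5665·33.7155] = 18.8170

£18.82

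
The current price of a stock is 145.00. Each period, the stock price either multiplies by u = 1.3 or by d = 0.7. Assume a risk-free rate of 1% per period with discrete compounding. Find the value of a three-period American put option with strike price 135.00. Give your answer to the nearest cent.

Risk-neutral probability p = (1 + 0.01 − 0.7)/(1.3 − 0.7) = 0.3100/0.6000 = 0.5167
Terminal stock prices: S_uuu = 318.6, S_uud = 171.5, S_udd = 92.36, S_ddd = 49.73
Terminal payoffs (K − S): max(-183.6, 0) = 0, max(-36.53, 0) = 0, max(42.64, 0) = 42.64, max(85.27, 0) = 85.27
Node uu (S = 245.1): continuation = 1/1.01·[0.5167·0.0000 + 0.4833·0.0000] = 0.0000; exercise value = 0.0000 ≤ continuation, so V_uu = 0.0000
Node ud (S = 131.9): continuation = 1/1.01·[0.5167·0.0000 + 0.4833·42.6350] = 20.4029; exercise value = 3.0500 ≤ continuation, so V_ud = 20.4029
Node dd (S = 71.05): continuation = 1/1.01·[0.5167·42.6350 + 0.4833·85.2650] = 62.6134; exercise value = 63.9500 > continuation, so V_dd = 63.9500 (exercise)
Node u (S = 188.5): continuation = 1/1.01·[0.5167·0.0000 + 0.4833·20.4029] = 9.7638; exercise value = 0.0000 ≤ continuation, so V_u = 9.7638
Node d (S = 101.5): continuation = 1/1.01·[0.5167·20.4029 + 0.4833·63.9500] = 41.0403; exercise value = 33.5000 ≤ continuation, so V_d = 41.0403
Node 0 (S = 145): continuation = 1/1.01·[0.5167·9.7638 + 0.4833·41.0403] = 24.6344; exercise value = 0.0000 ≤ continuation, so V_0 = 24.6344

24.63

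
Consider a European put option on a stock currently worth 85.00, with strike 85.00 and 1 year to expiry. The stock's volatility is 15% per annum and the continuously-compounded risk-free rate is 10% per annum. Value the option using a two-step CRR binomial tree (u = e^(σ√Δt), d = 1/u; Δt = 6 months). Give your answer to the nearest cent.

1.20

CRR parameters: u = e^(σ√Δt) = e^(0.15·√0.5) = 1.1119, d = 1/u = 0.8994
Per-period rate: rΔt = 0.1·0.5 = 0.05, so R = e^0.05 = 1.0513
Risk-neutral probability p = (e^0.05 − 0.8994)/(1.1119 − 0.8994) = 0.1519/0.2125 = 0.7148
Terminal stock prices: S_uu = 105.1, S_ud = 85, S_dd = 68.75
Terminal payoffs (K − S): max(-20.09, 0) = 0, max(0, 0) = 0, max(16.25, 0) = 16.25
Node u (S = 94.51): V_u = e^(−0.05)·[0.7148·0.0000 + 0.2852·0.0000] = 0.0000
Node d (S = 76.45): V_d = e^(−0.05)·[0.7148·0.0000 + 0.2852·16.2471] = 4.4085
Node 0 (S = 85): V_0 = e^(−0.05)·[0.7148·0.0000 + 0.2852·4.4085] = 1.1962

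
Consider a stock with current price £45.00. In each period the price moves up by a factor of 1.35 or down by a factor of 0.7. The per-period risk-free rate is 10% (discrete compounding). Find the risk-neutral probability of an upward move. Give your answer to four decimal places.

p = 0.6154

Risk-neutral probability p = (1 + 0.1 − 0.7)/(1.35 − 0.7) = 0.4000/0.6500 = 0.6154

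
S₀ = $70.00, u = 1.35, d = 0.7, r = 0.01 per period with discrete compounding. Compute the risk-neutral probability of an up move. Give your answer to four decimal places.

p = 0.4769

Risk-neutral probability p = (1 + 0.01 − 0.7)/(1.35 − 0.7) = 0.3100/0.6500 = 0.4769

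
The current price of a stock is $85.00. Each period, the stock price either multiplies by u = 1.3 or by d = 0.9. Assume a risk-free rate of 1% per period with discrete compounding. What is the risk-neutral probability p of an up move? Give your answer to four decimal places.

Risk-neutral probability p = (1 + 0.01 − 0.9)/(1.3 − 0.9) = 0.1100/0.4000 = 0.2750

p = 0.2750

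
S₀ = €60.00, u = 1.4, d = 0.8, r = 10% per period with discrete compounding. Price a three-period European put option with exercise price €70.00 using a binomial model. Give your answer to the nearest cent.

Risk-neutral probability p = (1 + 0.1 − 0.8)/(1.4 − 0.8) = 0.3000/0.6000 = 0.5000
Terminal stock prices: S_uuu = 164.6, S_uud = 94.08, S_udd = 53.76, S_ddd = 30.72
Terminal payoffs (K − S): max(-94.64, 0) = 0, max(-24.08, 0) = 0, max(16.24, 0) = 16.24, max(39.28, 0) = 39.28
Node uu (S = 117.6): V_uu = 1/1.1·[0.5000·0.0000 + 0.5000·0.0000] = 0.0000
Node ud (S = 67.2): V_ud = 1/1.1·[0.5000·0.0000 + 0.5000·16.2400] = 7.3818
Node dd (S = 38.4): V_dd = 1/1.1·[0.5000·16.2400 + 0.5000·39.2800] = 25.2364
Node u (S = 84): V_u = 1/1.1·[0.5000·0.0000 + 0.5000·7.3818] = 3.3554
Node d (S = 48): V_d = 1/1.1·[0.5000·7.3818 + 0.5000·25.2364] = 14.8264
Node 0 (S = 60): V_0 = 1/1.1·[0.5000·3.3554 + 0.5000·14.8264] = 8.2645

€8.26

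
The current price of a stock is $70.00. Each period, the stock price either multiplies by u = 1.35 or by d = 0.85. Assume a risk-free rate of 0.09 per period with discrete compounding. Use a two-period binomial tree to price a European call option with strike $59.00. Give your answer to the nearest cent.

$22.26

Risk-neutral probability p = (1 + 0.09 − 0.85)/(1.35 − 0.85) = 0.2400/0.5000 = 0.4800
Terminal stock prices: S_uu = 127.6, S_ud = 80.33, S_dd = 50.57
Terminal payoffs (S − K): max(68.58, 0) = 68.58, max(21.33, 0) = 21.33, max(-8.425, 0) = 0
Node u (S = 94.5): V_u = 1/1.09·[0.4800·68.5750 + 0.5200·21.3250] = 40.3716
Node d (S = 59.5): V_d = 1/1.09·[0.4800·21.3250 + 0.5200·0.0000] = 9.3908
Node 0 (S = 70): V_0 = 1/1.09·[0.4800·40.3716 + 0.5200·9.3908] = 22.2583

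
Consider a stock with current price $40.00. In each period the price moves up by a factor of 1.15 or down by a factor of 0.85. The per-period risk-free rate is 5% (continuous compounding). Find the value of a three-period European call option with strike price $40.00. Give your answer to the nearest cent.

Risk-neutral probability p = (e^0.05 − 0.85)/(1.15 − 0.85) = 0.2013/0.3000 = 0.6709
Terminal stock prices: S_uuu = 60.83, S_uud = 44.96, S_udd = 33.23, S_ddd = 24.56
Terminal payoffs (S − K): max(20.83, 0) = 20.83, max(4.965, 0) = 4.965, max(-6.765, 0) = 0, max(-15.44, 0) = 0
Node uu (S = 52.9): V_uu = e^(−0.05)·[0.6709·20.8350 + 0.3291·4.9650] = 14.8508
Node ud (S = 39.1): V_ud = e^(−0.05)·[0.6709·4.9650 + 0.3291·0.0000] = 3.1686
Node dd (S = 28.9): V_dd = e^(−0.05)·[0.6709·0.0000 + 0.3291·0.0000] = 0.0000
Node u (S = 46): V_u = e^(−0.05)·[0.6709·14.8508 + 0.3291·3.1686] = 10.4695
Node d (S = 34): V_d = e^(−0.05)·[0.6709·3.1686 + 0.3291·0.0000] = 2.0221
Node 0 (S = 40): V_0 = e^(−0.05)·[0.6709·10.4695 + 0.3291·2.0221] = 7.3145

$7.31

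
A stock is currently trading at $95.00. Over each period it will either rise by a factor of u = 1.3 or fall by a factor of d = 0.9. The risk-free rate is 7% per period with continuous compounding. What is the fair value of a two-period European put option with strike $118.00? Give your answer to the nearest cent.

$14.46

Risk-neutral probability p = (e^0.07 − 0.9)/(1.3 − 0.9) = 0.1725/0.4000 = 0.4313
Terminal stock prices: S_uu = 160.6, S_ud = 111.2, S_dd = 76.95
Terminal payoffs (K − S): max(-42.55, 0) = 0, max(6.85, 0) = 6.85, max(41.05, 0) = 41.05
Node u (S = 123.5): V_u = e^(−0.07)·[0.4313·0.0000 + 0.5687·6.8500] = 3.6324
Node d (S = 85.5): V_d = e^(−0.07)·[0.4313·6.8500 + 0.5687·41.0500] = 24.5225
Node 0 (S = 95): V_0 = e^(−0.07)·[0.4313·3.6324 + 0.5687·24.5225] = 14.4644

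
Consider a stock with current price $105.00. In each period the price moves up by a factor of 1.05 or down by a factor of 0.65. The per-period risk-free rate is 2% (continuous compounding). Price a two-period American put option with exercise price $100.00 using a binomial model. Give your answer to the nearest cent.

Risk-neutral probability p = (e^0.02 − 0.65)/(1.05 − 0.65) = 0.3702/0.4000 = 0.9255
Terminal stock prices: S_uu = 115.8, S_ud = 71.66, S_dd = 44.36
Terminal payoffs (K − S): max(-15.76, 0) = 0, max(28.34, 0) = 28.34, max(55.64, 0) = 55.64
Node u (S = 110.2): continuation = e^(−0.02)·[0.9255·0.0000 + 0.0745·28.3375] = 2.0692; exercise value = 0.0000 ≤ continuation, so V_u = 2.0692
Node d (S = 68.25): continuation = e^(−0.02)·[0.9255·28.3375 + 0.0745·55.6375] = 29.7699; exercise value = 31.7500 > continuation, so V_d = 31.7500 (exercise)
Node 0 (S = 105): continuation = e^(−0.02)·[0.9255·2.0692 + 0.0745·31.7500] = 4.1956; exercise value = 0.0000 ≤ continuation, so V_0 = 4.1956

$4.20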